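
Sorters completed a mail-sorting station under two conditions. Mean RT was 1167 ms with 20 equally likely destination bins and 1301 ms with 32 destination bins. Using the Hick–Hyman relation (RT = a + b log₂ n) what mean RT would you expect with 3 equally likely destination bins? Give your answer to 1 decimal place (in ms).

RT is linear in log₂ n, so two points fix the line:
  b = (1301 − 1167) / (log₂ 32 − log₂ 20) = 134 / (5 − 4.3219) = 197.619 ms/bit
  a = 1167 − 197.619 × 4.3219 = 312.904 ms
Then RT(3) = 312.904 + 197.619 × log₂ 3 = 312.904 + 197.619 × 1.5850 ≈ 626.123 ms.

626.1 ms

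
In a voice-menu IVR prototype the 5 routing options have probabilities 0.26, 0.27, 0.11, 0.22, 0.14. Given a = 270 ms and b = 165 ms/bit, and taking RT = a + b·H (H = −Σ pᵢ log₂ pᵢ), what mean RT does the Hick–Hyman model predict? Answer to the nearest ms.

Entropy contributions −pᵢ log₂ pᵢ: 0.5053, 0.5100, 0.3503, 0.4806, 0.3971; sum H = 2.2433 bits.
RT = a + bH = 270 + 165·2.2433 = 640.14 ms.

640 ms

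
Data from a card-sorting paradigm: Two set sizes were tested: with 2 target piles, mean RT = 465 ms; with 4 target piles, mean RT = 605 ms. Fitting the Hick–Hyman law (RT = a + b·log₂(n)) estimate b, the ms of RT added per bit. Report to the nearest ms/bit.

The slope on a log₂ axis is (605 − 465) / (2 − 1) = 140 ms/bit.

140 ms/bit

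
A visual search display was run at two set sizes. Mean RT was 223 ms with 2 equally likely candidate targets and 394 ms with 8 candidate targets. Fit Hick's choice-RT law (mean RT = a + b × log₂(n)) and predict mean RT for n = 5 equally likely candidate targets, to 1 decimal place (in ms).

336.0 ms

Fit slope and intercept:
  b = (394 − 223) / (log₂ 8 − log₂ 2) = 171 / (3 − 1) = 85.500 ms/bit
  a = 223 − 85.500 × 1 = 137.500 ms
Then RT(5) = 137.500 + 85.500 × log₂ 5 = 137.500 + 85.500 × 2.3219 ≈ 336.025 ms.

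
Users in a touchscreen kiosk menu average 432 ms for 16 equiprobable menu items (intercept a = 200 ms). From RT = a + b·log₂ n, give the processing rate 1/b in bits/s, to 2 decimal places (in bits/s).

Choice component = 432 − 200 = 232 ms over log₂(16) = 4 bits.
b = 232 / 4 = 58.000 ms/bit, so 1/b = 17.241 bits/s.

17.24 bits/s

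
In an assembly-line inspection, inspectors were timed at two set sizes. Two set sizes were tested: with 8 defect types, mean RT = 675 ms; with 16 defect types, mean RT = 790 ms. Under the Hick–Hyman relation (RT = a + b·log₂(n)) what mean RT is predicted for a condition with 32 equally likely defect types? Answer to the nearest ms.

905 ms

With log₂ n on the abscissa the relation is linear; from the two conditions:
  b = (790 − 675) / (log₂ 16 − log₂ 8) = 115 / (4 − 3) = 115 ms/bit
  a = 675 − 115 × 3 = 330 ms
Then RT(32) = 330 + 115 × log₂ 32 = 330 + 115 × 5 ≈ 905.000 ms.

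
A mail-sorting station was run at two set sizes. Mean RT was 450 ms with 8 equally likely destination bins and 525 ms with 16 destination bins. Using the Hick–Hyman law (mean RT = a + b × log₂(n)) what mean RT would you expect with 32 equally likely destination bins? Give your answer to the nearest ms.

With log₂ n on the abscissa the relation is linear; from the two conditions:
  b = (525 − 450) / (log₂ 16 − log₂ 8) = 75 / (4 − 3) = 75 ms/bit
  a = 450 − 75 × 3 = 225 ms
Then RT(32) = 225 + 75 × log₂ 32 = 225 + 75 × 5 ≈ 600.000 ms.

600 ms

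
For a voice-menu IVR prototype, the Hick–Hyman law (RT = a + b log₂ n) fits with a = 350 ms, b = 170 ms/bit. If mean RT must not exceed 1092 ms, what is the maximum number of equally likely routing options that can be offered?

Set 350 + 170·log₂ n ≤ 1092 → log₂ n ≤ (1092 − 350)/170 = 4.3647.
So n ≤ 2^4.3647 = 20.602; the largest integer n is 20.

20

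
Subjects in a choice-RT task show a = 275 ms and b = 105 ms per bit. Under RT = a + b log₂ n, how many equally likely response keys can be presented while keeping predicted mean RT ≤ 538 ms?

Set 275 + 105·log₂ n ≤ 538 → log₂ n ≤ (538 − 275)/105 = 2.5048.
So n ≤ 2^2.5048 = 5.676; the largest integer n is 5.

5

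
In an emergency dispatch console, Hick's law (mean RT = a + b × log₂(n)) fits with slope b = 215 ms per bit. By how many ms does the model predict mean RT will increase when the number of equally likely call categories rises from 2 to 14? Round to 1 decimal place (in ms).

ΔRT = (a + b log₂ n₂) − (a + b log₂ n₁) = b·(log₂ n₂ − log₂ n₁).
log₂(14) − log₂(2) = 3.8074 − 1 = 2.8074.
ΔRT = 215 × 2.8074 = 603.581 ms.

603.6 ms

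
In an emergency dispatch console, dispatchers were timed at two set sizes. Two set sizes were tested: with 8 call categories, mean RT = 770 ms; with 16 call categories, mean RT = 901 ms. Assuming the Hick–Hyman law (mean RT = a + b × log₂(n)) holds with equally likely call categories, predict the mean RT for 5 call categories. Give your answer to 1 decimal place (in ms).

681.2 ms

Solve the two-equation system in a and b:
  b = (901 − 770) / (log₂ 16 − log₂ 8) = 131 / (4 − 3) = 131.000 ms/bit
  a = 770 − 131.000 × 3 = 377.000 ms
Then RT(5) = 377.000 + 131.000 × log₂ 5 = 377.000 + 131.000 × 2.3219 ≈ 681.173 ms.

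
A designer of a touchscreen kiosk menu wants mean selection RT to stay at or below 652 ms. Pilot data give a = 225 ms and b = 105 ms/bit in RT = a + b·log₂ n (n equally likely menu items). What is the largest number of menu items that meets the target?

105·log₂ n ≤ 652 − 225 = 427, giving log₂ n ≤ 4.0667 and n ≤ 16.757. The largest whole number is 16.

16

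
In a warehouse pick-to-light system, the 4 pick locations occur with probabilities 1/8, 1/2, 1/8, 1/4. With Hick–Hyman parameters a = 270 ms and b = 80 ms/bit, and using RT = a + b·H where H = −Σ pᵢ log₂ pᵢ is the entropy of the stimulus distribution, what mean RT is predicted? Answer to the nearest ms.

410 ms

Each term −pᵢ log₂ pᵢ: 0.125·3 + 0.5·1 + 0.125·3 + 0.25·2; summed, H = 1.750 bits.
Mean RT = a + bH = 270 + 80·1.750 = 410.00 ms.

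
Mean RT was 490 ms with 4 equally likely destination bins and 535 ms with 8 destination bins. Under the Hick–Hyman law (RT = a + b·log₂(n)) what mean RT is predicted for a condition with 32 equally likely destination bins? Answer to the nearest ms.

625 ms

Fit slope and intercept:
  b = (535 − 490) / (log₂ 8 − log₂ 4) = 45 / (3 − 2) = 45 ms/bit
  a = 490 − 45 × 2 = 400 ms
Then RT(32) = 400 + 45 × log₂ 32 = 400 + 45 × 5 ≈ 625.000 ms.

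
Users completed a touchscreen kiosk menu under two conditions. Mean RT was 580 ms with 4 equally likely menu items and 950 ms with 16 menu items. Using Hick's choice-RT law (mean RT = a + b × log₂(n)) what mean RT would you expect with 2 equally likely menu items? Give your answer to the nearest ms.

RT is linear in log₂ n, so two points fix the line:
  b = (950 − 580) / (log₂ 16 − log₂ 4) = 370 / (4 − 2) = 185 ms/bit
  a = 580 − 185 × 2 = 210 ms
Then RT(2) = 210 + 185 × log₂ 2 = 210 + 185 × 1 ≈ 395.000 ms.

395 ms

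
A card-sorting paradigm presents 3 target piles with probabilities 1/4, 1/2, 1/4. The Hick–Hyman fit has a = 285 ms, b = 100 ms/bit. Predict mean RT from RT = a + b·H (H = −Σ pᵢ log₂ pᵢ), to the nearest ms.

435 ms

H = −Σ pᵢ log₂ pᵢ = 0.25·2 + 0.5·1 + 0.25·2 = 1.500 bits.
RT = 285 + 100 × 1.500 = 435.00 ms.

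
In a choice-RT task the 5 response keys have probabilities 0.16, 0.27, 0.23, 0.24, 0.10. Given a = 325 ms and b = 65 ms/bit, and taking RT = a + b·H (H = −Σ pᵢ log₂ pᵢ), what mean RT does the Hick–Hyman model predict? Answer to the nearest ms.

H = 0.16·log₂(1/0.16) + 0.27·log₂(1/0.27) + 0.23·log₂(1/0.23) + 0.24·log₂(1/0.24) + 0.10·log₂(1/0.10) = 2.2470 bits.
RT = 325 + 65 × 2.2470 = 471.06 ms.

471 ms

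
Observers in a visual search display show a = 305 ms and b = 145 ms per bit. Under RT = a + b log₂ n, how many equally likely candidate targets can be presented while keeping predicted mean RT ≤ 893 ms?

Information budget: (893 − 305)/145 = 4.0552 bits, so n ≤ 2^4.0552 = 16.624 → at most 16.

16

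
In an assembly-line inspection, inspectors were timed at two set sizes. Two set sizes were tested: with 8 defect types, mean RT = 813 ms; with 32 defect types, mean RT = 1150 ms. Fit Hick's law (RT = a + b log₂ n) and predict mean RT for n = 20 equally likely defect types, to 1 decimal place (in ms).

Solve the two-equation system in a and b:
  b = (1150 − 813) / (log₂ 32 − log₂ 8) = 337 / (5 − 3) = 168.500 ms/bit
  a = 813 − 168.500 × 3 = 307.500 ms
Then RT(20) = 307.500 + 168.500 × log₂ 20 = 307.500 + 168.500 × 4.3219 ≈ 1035.745 ms.

1035.7 ms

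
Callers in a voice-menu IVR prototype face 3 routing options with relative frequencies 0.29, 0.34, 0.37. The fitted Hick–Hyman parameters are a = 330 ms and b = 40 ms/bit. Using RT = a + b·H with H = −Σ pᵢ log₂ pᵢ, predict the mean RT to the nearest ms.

393 ms

H = 0.29·log₂(1/0.29) + 0.34·log₂(1/0.34) + 0.37·log₂(1/0.37) = 1.5778 bits.
RT = 330 + 40 × 1.5778 = 393.11 ms.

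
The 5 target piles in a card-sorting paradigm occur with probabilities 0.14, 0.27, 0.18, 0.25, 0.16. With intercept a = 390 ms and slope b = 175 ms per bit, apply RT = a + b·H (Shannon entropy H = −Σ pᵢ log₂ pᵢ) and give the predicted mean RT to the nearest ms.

H = 0.14·log₂(1/0.14) + 0.27·log₂(1/0.27) + 0.18·log₂(1/0.18) + 0.25·log₂(1/0.25) + 0.16·log₂(1/0.16) = 2.2755 bits.
RT = 390 + 175 × 2.2755 = 788.20 ms.

788 ms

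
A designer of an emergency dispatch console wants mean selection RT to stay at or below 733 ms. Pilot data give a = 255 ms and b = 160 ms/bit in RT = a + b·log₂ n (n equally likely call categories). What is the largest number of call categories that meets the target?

160·log₂ n ≤ 733 − 255 = 478, giving log₂ n ≤ 2.9875 and n ≤ 7.931. The largest whole number is 7.

7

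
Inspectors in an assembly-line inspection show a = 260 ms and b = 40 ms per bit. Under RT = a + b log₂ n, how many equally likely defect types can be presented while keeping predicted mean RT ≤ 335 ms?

Information budget: (335 − 260)/40 = 1.8750 bits, so n ≤ 2^1.8750 = 3.668 → at most 3.

3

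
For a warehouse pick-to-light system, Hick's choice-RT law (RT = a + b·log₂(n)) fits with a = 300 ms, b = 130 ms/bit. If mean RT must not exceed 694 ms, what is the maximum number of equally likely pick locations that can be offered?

130·log₂ n ≤ 694 − 300 = 394, giving log₂ n ≤ 3.0308 and n ≤ 8.172. The largest whole number is 8.

8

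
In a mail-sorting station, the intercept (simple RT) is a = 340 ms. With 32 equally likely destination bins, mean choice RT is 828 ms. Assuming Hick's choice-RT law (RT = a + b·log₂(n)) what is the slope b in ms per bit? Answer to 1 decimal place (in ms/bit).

log₂(32) = 5 bits.
b = (RT − a)/log₂ n = (828 − 340) / 5 = 97.600 ms/bit.

97.6 ms/bit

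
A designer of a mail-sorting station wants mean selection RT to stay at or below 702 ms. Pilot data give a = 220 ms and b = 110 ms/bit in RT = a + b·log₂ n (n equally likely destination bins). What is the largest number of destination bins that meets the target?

20

Information budget: (702 − 220)/110 = 4.3818 bits, so n ≤ 2^4.3818 = 20.848 → at most 20.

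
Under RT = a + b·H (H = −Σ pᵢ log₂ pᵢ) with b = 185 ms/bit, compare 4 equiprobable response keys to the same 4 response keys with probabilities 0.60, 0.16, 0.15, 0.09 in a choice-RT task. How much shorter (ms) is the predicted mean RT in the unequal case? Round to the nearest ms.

Equiprobable entropy H₀ = log₂ 4 = 2.0000 bits.
Skewed entropy H = −Σ pᵢ log₂ pᵢ = 1.5884 bits.
ΔRT = b·(H₀ − H) = 185 × 0.4116 = 76.15 ms.

76 ms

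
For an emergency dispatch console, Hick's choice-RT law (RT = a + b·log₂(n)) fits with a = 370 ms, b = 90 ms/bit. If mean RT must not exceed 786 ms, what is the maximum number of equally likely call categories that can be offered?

24

Set 370 + 90·log₂ n ≤ 786 → log₂ n ≤ (786 − 370)/90 = 4.6222.
So n ≤ 2^4.6222 = 24.628; the largest integer n is 24.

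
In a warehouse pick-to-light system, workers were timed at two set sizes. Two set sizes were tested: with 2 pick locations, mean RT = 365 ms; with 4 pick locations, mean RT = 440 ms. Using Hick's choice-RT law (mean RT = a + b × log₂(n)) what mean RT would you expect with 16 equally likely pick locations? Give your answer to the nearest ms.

With log₂ n on the abscissa the relation is linear; from the two conditions:
  b = (440 − 365) / (log₂ 4 − log₂ 2) = 75 / (2 − 1) = 75 ms/bit
  a = 365 − 75 × 1 = 290 ms
Then RT(16) = 290 + 75 × log₂ 16 = 290 + 75 × 4 ≈ 590.000 ms.

590 ms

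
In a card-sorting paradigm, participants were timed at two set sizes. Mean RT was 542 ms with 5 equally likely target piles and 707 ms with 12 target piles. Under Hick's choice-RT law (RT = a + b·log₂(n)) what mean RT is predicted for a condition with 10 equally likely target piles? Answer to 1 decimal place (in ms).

RT is linear in log₂ n, so two points fix the line:
  b = (707 − 542) / (log₂ 12 − log₂ 5) = 165 / (3.5850 − 2.3219) = 130.638 ms/bit
  a = 542 − 130.638 × 2.3219 = 238.668 ms
Then RT(10) = 238.668 + 130.638 × log₂ 10 = 238.668 + 130.638 × 3.3219 ≈ 672.638 ms.

672.6 ms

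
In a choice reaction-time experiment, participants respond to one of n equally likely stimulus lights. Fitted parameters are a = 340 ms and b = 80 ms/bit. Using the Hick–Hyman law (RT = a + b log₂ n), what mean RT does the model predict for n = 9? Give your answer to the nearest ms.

594 ms

log₂(9) = 3.1699 bits, so RT = 340 + 80 × 3.1699 ≈ 593.594 ms.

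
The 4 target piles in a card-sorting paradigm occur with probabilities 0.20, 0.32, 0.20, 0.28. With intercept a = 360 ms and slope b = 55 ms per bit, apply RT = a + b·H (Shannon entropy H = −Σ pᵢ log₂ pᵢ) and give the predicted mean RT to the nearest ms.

468 ms

Entropy contributions −pᵢ log₂ pᵢ: 0.4644, 0.5260, 0.4644, 0.5142; sum H = 1.9690 bits.
RT = a + bH = 360 + 55·1.9690 = 468.30 ms.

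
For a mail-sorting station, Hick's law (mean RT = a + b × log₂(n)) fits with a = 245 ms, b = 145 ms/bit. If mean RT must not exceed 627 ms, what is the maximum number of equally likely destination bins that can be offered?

6

145·log₂ n ≤ 627 − 245 = 382, giving log₂ n ≤ 2.6345 and n ≤ 6.210. The largest whole number is 6.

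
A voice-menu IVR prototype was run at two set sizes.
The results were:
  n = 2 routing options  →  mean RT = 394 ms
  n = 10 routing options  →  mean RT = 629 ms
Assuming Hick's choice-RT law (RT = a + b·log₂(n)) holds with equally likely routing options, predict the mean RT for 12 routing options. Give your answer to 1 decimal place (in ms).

655.6 ms

RT is linear in log₂ n, so two points fix the line:
  b = (629 − 394) / (log₂ 10 − log₂ 2) = 235 / (3.3219 − 1) = 101.209 ms/bit
  a = 394 − 101.209 × 1 = 292.791 ms
Then RT(12) = 292.791 + 101.209 × log₂ 12 = 292.791 + 101.209 × 3.5850 ≈ 655.621 ms.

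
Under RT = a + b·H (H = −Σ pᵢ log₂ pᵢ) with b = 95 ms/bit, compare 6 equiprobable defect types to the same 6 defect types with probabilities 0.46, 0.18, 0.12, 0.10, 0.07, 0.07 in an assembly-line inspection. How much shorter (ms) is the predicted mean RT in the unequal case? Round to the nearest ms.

Equiprobable entropy H₀ = log₂ 6 = 2.5850 bits.
Skewed entropy H = −Σ pᵢ log₂ pᵢ = 2.1970 bits.
ΔRT = b·(H₀ − H) = 95 × 0.3879 = 36.86 ms.

37 ms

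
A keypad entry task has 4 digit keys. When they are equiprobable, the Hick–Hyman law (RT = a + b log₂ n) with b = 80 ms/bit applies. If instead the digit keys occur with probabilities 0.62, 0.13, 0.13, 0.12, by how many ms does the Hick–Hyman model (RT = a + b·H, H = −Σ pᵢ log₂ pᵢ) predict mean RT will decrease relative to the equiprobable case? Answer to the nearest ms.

Equiprobable entropy H₀ = log₂ 4 = 2.0000 bits.
Skewed entropy H = −Σ pᵢ log₂ pᵢ = 1.5599 bits.
ΔRT = b·(H₀ − H) = 80 × 0.4401 = 35.20 ms.

35 ms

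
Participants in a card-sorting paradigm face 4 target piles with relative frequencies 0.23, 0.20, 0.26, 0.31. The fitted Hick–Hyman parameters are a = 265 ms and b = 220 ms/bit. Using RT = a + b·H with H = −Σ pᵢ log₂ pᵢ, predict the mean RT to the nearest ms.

H = 0.23·log₂(1/0.23) + 0.20·log₂(1/0.20) + 0.26·log₂(1/0.26) + 0.31·log₂(1/0.31) = 1.9811 bits.
RT = 265 + 220 × 1.9811 = 700.85 ms.

701 ms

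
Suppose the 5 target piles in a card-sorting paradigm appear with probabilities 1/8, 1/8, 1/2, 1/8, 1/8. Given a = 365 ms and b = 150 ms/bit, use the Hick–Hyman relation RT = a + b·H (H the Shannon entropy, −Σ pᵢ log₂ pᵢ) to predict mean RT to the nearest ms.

H = −Σ pᵢ log₂ pᵢ = 0.125·3 + 0.125·3 + 0.5·1 + 0.125·3 + 0.125·3 = 2.000 bits.
RT = 365 + 150 × 2.000 = 665.00 ms.

665 ms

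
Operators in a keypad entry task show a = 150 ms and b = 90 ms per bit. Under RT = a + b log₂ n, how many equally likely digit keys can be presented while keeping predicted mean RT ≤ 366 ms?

5

Set 150 + 90·log₂ n ≤ 366 → log₂ n ≤ (366 − 150)/90 = 2.4000.
So n ≤ 2^2.4000 = 5.278; the largest integer n is 5.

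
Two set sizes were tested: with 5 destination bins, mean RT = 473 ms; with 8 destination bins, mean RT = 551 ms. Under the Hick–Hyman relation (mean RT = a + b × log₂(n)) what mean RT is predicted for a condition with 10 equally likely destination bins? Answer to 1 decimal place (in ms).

With log₂ n on the abscissa the relation is linear; from the two conditions:
  b = (551 − 473) / (log₂ 8 − log₂ 5) = 78 / (3 − 2.3219) = 115.032 ms/bit
  a = 473 − 115.032 × 2.3219 = 205.904 ms
Then RT(10) = 205.904 + 115.032 × log₂ 10 = 205.904 + 115.032 × 3.3219 ≈ 588.032 ms.

588.0 ms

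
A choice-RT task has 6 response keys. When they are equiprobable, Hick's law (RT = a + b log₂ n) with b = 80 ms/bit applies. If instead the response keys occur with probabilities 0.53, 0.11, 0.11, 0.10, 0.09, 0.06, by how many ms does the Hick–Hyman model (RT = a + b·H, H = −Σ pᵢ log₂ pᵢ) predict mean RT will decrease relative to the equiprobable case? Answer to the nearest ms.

Equiprobable entropy H₀ = log₂ 6 = 2.5850 bits.
Skewed entropy H = −Σ pᵢ log₂ pᵢ = 2.0744 bits.
ΔRT = b·(H₀ − H) = 80 × 0.5106 = 40.85 ms.

41 ms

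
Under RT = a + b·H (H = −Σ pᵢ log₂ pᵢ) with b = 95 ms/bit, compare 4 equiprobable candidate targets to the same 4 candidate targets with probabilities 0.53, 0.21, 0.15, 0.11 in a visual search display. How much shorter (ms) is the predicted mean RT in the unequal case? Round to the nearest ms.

27 ms

The RT saving is b·ΔH. Equiprobable H₀ = log₂(4) = 2.0000 bits; with the given probabilities H = 1.7191 bits.
b·(H₀ − H) = 95 × (2.0000 − 1.7191) = 26.69 ms.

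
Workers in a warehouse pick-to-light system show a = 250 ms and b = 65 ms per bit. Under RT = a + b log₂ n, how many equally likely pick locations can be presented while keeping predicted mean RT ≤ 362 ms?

3

Information budget: (362 − 250)/65 = 1.7231 bits, so n ≤ 2^1.7231 = 3.301 → at most 3.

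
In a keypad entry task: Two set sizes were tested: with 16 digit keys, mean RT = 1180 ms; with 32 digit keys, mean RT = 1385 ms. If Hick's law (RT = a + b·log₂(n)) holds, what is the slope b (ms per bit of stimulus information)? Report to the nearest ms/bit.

205 ms/bit

b = (RT₂ − RT₁)/(log₂ n₂ − log₂ n₁) = (1385 − 1180)/(5 − 4) = 205 ms/bit.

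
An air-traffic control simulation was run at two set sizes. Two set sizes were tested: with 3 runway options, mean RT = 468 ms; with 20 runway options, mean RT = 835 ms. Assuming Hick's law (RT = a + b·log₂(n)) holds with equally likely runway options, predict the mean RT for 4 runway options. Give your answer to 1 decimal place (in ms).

Fit slope and intercept:
  b = (835 − 468) / (log₂ 20 − log₂ 3) = 367 / (4.3219 − 1.5850) = 134.090 ms/bit
  a = 468 − 134.090 × 1.5850 = 255.472 ms
Then RT(4) = 255.472 + 134.090 × log₂ 4 = 255.472 + 134.090 × 2 ≈ 523.652 ms.

523.7 ms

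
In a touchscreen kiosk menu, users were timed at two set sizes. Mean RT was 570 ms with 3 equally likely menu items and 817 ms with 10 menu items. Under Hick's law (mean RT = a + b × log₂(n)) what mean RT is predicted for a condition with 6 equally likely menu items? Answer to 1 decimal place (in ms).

712.2 ms

Fit slope and intercept:
  b = (817 − 570) / (log₂ 10 − log₂ 3) = 247 / (3.3219 − 1.5850) = 142.202 ms/bit
  a = 570 − 142.202 × 1.5850 = 344.615 ms
Then RT(6) = 344.615 + 142.202 × log₂ 6 = 344.615 + 142.202 × 2.5850 ≈ 712.202 ms.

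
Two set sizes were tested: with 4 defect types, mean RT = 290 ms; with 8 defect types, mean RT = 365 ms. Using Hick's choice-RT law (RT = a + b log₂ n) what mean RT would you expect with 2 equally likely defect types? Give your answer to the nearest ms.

Solve the two-equation system in a and b:
  b = (365 − 290) / (log₂ 8 − log₂ 4) = 75 / (3 − 2) = 75 ms/bit
  a = 290 − 75 × 2 = 140 ms
Then RT(2) = 140 + 75 × log₂ 2 = 140 + 75 × 1 ≈ 215.000 ms.

215 ms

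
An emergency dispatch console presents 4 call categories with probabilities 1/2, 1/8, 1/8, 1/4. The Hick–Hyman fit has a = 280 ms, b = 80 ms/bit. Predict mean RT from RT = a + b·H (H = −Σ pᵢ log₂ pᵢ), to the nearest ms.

Each term −pᵢ log₂ pᵢ: 0.5·1 + 0.125·3 + 0.125·3 + 0.25·2; summed, H = 1.750 bits.
Mean RT = a + bH = 280 + 80·1.750 = 420.00 ms.

420 ms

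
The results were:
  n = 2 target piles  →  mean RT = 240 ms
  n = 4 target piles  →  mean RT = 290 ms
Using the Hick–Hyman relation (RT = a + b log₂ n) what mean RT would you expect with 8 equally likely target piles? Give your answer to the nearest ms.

340 ms

With log₂ n on the abscissa the relation is linear; from the two conditions:
  b = (290 − 240) / (log₂ 4 − log₂ 2) = 50 / (2 − 1) = 50 ms/bit
  a = 240 − 50 × 1 = 190 ms
Then RT(8) = 190 + 50 × log₂ 8 = 190 + 50 × 3 ≈ 340.000 ms.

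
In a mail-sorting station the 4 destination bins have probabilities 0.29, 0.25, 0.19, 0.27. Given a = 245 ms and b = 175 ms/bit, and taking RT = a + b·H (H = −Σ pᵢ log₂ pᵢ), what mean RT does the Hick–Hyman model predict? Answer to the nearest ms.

592 ms

H = 0.29·log₂(1/0.29) + 0.25·log₂(1/0.25) + 0.19·log₂(1/0.19) + 0.27·log₂(1/0.27) = 1.9832 bits.
RT = 245 + 175 × 1.9832 = 592.05 ms.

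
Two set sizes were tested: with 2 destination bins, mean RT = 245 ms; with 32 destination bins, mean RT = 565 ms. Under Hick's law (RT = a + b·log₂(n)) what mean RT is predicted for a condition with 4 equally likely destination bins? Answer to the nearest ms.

Solve the two-equation system in a and b:
  b = (565 − 245) / (log₂ 32 − log₂ 2) = 320 / (5 − 1) = 80 ms/bit
  a = 245 − 80 × 1 = 165 ms
Then RT(4) = 165 + 80 × log₂ 4 = 165 + 80 × 2 ≈ 325.000 ms.

325 ms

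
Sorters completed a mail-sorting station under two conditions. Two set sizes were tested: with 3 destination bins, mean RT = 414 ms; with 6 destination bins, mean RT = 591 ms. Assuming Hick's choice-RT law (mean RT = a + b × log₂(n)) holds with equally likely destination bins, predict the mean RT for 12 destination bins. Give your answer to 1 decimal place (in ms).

RT is linear in log₂ n, so two points fix the line:
  b = (591 − 414) / (log₂ 6 − log₂ 3) = 177 / (2.5850 − 1.5850) = 177.000 ms/bit
  a = 414 − 177.000 × 1.5850 = 133.462 ms
Then RT(12) = 133.462 + 177.000 × log₂ 12 = 133.462 + 177.000 × 3.5850 ≈ 768.000 ms.

768.0 ms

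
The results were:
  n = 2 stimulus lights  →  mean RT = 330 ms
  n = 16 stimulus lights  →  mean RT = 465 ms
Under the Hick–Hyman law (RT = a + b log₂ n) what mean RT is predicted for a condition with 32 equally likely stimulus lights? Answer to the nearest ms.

With log₂ n on the abscissa the relation is linear; from the two conditions:
  b = (465 − 330) / (log₂ 16 − log₂ 2) = 135 / (4 − 1) = 45 ms/bit
  a = 330 − 45 × 1 = 285 ms
Then RT(32) = 285 + 45 × log₂ 32 = 285 + 45 × 5 ≈ 510.000 ms.

510 ms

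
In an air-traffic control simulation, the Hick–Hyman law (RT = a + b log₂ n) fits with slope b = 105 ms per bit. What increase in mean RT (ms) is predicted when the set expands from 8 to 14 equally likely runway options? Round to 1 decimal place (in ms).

ΔRT = (a + b log₂ n₂) − (a + b log₂ n₁) = b·(log₂ n₂ − log₂ n₁).
log₂(14) − log₂(8) = 3.8074 − 3 = 0.8074.
ΔRT = 105 × 0.8074 = 84.772 ms.

84.8 ms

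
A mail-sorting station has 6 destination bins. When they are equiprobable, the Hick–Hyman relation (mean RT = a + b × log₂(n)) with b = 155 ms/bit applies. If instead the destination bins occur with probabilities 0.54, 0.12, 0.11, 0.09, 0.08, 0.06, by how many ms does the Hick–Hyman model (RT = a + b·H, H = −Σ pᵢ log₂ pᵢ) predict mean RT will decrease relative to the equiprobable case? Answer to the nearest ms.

84 ms

The RT saving is b·ΔH. Equiprobable H₀ = log₂(6) = 2.5850 bits; with the given probabilities H = 2.0451 bits.
b·(H₀ − H) = 155 × (2.5850 − 2.0451) = 83.68 ms.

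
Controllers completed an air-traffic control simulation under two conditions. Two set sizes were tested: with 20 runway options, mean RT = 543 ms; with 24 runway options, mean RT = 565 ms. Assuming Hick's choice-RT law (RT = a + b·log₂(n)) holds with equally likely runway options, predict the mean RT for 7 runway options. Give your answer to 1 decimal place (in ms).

416.3 ms

Fit slope and intercept:
  b = (565 − 543) / (log₂ 24 − log₂ 20) = 22 / (4.5850 − 4.3219) = 83.639 ms/bit
  a = 543 − 83.639 × 4.3219 = 181.517 ms
Then RT(7) = 181.517 + 83.639 × log₂ 7 = 181.517 + 83.639 × 2.8074 ≈ 416.322 ms.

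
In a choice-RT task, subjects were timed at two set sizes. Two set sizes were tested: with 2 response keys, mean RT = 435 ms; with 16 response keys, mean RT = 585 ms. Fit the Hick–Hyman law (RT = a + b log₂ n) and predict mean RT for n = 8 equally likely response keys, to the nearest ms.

With log₂ n on the abscissa the relation is linear; from the two conditions:
  b = (585 − 435) / (log₂ 16 − log₂ 2) = 150 / (4 − 1) = 50 ms/bit
  a = 435 − 50 × 1 = 385 ms
Then RT(8) = 385 + 50 × log₂ 8 = 385 + 50 × 3 ≈ 535.000 ms.

535 ms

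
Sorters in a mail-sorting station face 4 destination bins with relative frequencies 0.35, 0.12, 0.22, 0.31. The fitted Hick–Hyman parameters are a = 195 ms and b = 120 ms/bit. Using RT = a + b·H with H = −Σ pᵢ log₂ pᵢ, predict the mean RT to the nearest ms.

423 ms

Entropy contributions −pᵢ log₂ pᵢ: 0.5301, 0.3671, 0.4806, 0.5238; sum H = 1.9015 bits.
RT = a + bH = 195 + 120·1.9015 = 423.18 ms.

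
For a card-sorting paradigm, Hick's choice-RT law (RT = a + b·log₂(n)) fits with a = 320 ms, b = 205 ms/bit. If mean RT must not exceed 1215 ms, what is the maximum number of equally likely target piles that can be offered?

20

Set 320 + 205·log₂ n ≤ 1215 → log₂ n ≤ (1215 − 320)/205 = 4.3659.
So n ≤ 2^4.3659 = 20.618; the largest integer n is 20.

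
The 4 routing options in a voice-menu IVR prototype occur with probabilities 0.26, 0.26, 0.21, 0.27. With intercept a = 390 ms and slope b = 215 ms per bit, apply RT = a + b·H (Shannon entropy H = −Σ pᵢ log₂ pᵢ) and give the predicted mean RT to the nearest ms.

819 ms

H = 0.26·log₂(1/0.26) + 0.26·log₂(1/0.26) + 0.21·log₂(1/0.21) + 0.27·log₂(1/0.27) = 1.9934 bits.
RT = 390 + 215 × 1.9934 = 818.59 ms.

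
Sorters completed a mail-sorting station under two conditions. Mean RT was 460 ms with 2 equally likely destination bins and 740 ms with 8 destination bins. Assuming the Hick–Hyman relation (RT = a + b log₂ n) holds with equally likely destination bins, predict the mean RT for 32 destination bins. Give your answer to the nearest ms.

1020 ms

With log₂ n on the abscissa the relation is linear; from the two conditions:
  b = (740 − 460) / (log₂ 8 − log₂ 2) = 280 / (3 − 1) = 140 ms/bit
  a = 460 − 140 × 1 = 320 ms
Then RT(32) = 320 + 140 × log₂ 32 = 320 + 140 × 5 ≈ 1020.000 ms.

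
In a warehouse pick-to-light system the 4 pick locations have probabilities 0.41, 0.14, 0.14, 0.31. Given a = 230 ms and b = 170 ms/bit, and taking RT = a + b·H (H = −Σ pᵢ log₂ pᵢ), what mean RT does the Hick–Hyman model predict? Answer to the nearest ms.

Entropy contributions −pᵢ log₂ pᵢ: 0.5274, 0.3971, 0.3971, 0.5238; sum H = 1.8454 bits.
RT = a + bH = 230 + 170·1.8454 = 543.72 ms.

544 ms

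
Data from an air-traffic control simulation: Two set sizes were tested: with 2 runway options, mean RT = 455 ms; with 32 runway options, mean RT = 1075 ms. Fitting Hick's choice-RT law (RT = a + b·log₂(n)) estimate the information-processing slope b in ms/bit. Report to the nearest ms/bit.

155 ms/bit

The slope on a log₂ axis is (1075 − 455) / (5 − 1) = 155 ms/bit.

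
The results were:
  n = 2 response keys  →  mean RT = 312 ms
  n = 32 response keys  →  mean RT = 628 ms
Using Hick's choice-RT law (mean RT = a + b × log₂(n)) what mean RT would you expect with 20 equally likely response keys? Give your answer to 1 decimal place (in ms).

574.4 ms

Solve the two-equation system in a and b:
  b = (628 − 312) / (log₂ 32 − log₂ 2) = 316 / (5 − 1) = 79.000 ms/bit
  a = 312 − 79.000 × 1 = 233.000 ms
Then RT(20) = 233.000 + 79.000 × log₂ 20 = 233.000 + 79.000 × 4.3219 ≈ 574.432 ms.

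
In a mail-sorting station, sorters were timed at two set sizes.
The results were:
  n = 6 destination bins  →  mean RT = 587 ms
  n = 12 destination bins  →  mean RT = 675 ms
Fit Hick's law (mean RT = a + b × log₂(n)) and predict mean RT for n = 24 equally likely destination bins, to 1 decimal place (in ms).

With log₂ n on the abscissa the relation is linear; from the two conditions:
  b = (675 − 587) / (log₂ 12 − log₂ 6) = 88 / (3.5850 − 2.5850) = 88.000 ms/bit
  a = 587 − 88.000 × 2.5850 = 359.523 ms
Then RT(24) = 359.523 + 88.000 × log₂ 24 = 359.523 + 88.000 × 4.5850 ≈ 763.000 ms.

763.0 ms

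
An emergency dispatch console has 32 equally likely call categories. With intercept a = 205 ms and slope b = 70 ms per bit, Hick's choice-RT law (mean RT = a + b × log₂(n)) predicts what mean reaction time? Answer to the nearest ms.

555 ms

log₂(32) = 5 bits, so RT = 205 + 70 × 5 ≈ 555.000 ms.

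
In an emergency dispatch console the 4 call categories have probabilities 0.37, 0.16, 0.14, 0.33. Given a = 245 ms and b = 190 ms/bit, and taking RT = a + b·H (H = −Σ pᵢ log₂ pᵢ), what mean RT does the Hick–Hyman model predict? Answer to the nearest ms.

Entropy contributions −pᵢ log₂ pᵢ: 0.5307, 0.4230, 0.3971, 0.5278; sum H = 1.8787 bits.
RT = a + bH = 245 + 190·1.8787 = 601.95 ms.

602 ms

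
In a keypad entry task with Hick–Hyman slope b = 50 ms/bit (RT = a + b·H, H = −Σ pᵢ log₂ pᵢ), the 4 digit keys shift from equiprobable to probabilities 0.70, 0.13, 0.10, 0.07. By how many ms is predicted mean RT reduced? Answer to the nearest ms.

Equiprobable entropy H₀ = log₂ 4 = 2.0000 bits.
Skewed entropy H = −Σ pᵢ log₂ pᵢ = 1.3436 bits.
ΔRT = b·(H₀ − H) = 50 × 0.6564 = 32.82 ms.

33 ms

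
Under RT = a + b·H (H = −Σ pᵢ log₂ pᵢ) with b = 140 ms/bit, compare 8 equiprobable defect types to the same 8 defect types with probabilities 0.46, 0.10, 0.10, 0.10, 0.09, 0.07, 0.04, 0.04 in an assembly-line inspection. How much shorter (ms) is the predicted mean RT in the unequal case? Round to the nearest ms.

75 ms

The RT saving is b·ΔH. Equiprobable H₀ = log₂(8) = 3.0000 bits; with the given probabilities H = 2.4646 bits.
b·(H₀ − H) = 140 × (3.0000 − 2.4646) = 74.95 ms.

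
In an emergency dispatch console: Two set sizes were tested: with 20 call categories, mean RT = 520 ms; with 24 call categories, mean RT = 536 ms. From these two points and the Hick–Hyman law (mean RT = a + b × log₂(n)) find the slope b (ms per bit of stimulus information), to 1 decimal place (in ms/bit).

The slope on a log₂ axis is (536 − 520) / (4.5850 − 4.3219) = 60.829 ms/bit.

60.8 ms/bit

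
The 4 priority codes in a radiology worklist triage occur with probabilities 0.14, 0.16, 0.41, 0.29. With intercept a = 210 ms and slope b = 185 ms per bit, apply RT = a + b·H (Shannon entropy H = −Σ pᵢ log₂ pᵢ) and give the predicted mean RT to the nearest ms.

Entropy contributions −pᵢ log₂ pᵢ: 0.3971, 0.4230, 0.5274, 0.5179; sum H = 1.8654 bits.
RT = a + bH = 210 + 185·1.8654 = 555.10 ms.

555 ms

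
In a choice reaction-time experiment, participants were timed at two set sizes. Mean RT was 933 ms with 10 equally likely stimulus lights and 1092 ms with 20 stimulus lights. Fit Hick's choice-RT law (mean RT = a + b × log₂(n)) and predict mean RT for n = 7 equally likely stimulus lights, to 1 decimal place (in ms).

RT is linear in log₂ n, so two points fix the line:
  b = (1092 − 933) / (log₂ 20 − log₂ 10) = 159 / (4.3219 − 3.3219) = 159.000 ms/bit
  a = 933 − 159.000 × 3.3219 = 404.813 ms
Then RT(7) = 404.813 + 159.000 × log₂ 7 = 404.813 + 159.000 × 2.8074 ≈ 851.183 ms.

851.2 ms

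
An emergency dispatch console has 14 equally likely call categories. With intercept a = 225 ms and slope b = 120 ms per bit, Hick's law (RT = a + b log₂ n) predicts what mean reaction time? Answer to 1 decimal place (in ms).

681.9 ms

log₂(14) = 3.8074 bits, so RT = 225 + 120 × 3.8074 ≈ 681.883 ms.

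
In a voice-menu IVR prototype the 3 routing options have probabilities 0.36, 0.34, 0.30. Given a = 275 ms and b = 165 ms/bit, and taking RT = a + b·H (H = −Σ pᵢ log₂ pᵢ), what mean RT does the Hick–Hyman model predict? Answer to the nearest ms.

Entropy contributions −pᵢ log₂ pᵢ: 0.5306, 0.5292, 0.5211; sum H = 1.5809 bits.
RT = a + bH = 275 + 165·1.5809 = 535.84 ms.

536 ms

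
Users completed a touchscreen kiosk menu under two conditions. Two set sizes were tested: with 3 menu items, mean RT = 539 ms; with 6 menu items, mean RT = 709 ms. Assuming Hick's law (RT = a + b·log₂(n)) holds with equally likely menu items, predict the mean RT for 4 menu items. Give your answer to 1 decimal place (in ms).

609.6 ms

With log₂ n on the abscissa the relation is linear; from the two conditions:
  b = (709 − 539) / (log₂ 6 − log₂ 3) = 170 / (2.5850 − 1.5850) = 170.000 ms/bit
  a = 539 − 170.000 × 1.5850 = 269.556 ms
Then RT(4) = 269.556 + 170.000 × log₂ 4 = 269.556 + 170.000 × 2 ≈ 609.556 ms.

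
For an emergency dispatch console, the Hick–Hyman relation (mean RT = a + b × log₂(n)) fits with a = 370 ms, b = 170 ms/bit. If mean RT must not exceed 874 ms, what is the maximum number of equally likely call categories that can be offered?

Information budget: (874 − 370)/170 = 2.9647 bits, so n ≤ 2^2.9647 = 7.807 → at most 7.

7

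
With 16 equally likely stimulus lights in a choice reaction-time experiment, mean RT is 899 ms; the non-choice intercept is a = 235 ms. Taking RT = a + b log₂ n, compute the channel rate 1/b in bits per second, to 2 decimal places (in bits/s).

b = (899 − 235)/log₂ 16 = 664/4 = 166.000 ms per bit = 0.16600 s/bit; the reciprocal is 6.024 bits/s.

6.02 bits/s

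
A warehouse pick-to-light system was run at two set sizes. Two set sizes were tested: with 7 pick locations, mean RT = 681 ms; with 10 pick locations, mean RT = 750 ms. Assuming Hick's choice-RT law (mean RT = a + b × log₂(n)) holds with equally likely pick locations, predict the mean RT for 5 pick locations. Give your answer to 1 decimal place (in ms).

Solve the two-equation system in a and b:
  b = (750 − 681) / (log₂ 10 − log₂ 7) = 69 / (3.3219 − 2.8074) = 134.092 ms/bit
  a = 681 − 134.092 × 2.8074 = 304.557 ms
Then RT(5) = 304.557 + 134.092 × log₂ 5 = 304.557 + 134.092 × 2.3219 ≈ 615.908 ms.

615.9 ms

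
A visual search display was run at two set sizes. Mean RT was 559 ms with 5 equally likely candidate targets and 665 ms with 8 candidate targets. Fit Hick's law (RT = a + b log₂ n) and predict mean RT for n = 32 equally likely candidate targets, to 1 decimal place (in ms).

977.7 ms

With log₂ n on the abscissa the relation is linear; from the two conditions:
  b = (665 − 559) / (log₂ 8 − log₂ 5) = 106 / (3 − 2.3219) = 156.326 ms/bit
  a = 559 − 156.326 × 2.3219 = 196.023 ms
Then RT(32) = 196.023 + 156.326 × log₂ 32 = 196.023 + 156.326 × 5 ≈ 977.651 ms.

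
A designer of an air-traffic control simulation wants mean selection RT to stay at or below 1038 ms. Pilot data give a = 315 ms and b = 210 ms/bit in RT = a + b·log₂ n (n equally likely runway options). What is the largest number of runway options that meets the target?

210·log₂ n ≤ 1038 − 315 = 723, giving log₂ n ≤ 3.4429 and n ≤ 10.874. The largest whole number is 10.

10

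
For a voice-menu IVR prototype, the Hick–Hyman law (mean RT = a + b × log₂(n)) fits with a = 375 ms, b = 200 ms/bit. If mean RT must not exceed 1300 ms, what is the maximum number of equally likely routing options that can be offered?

24

Information budget: (1300 − 375)/200 = 4.6250 bits, so n ≤ 2^4.6250 = 24.675 → at most 24.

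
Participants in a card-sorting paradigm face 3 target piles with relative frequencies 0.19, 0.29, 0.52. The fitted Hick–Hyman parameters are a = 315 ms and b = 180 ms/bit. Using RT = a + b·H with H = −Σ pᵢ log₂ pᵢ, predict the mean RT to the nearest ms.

578 ms

Entropy contributions −pᵢ log₂ pᵢ: 0.4552, 0.5179, 0.4906; sum H = 1.4637 bits.
RT = a + bH = 315 + 180·1.4637 = 578.47 ms.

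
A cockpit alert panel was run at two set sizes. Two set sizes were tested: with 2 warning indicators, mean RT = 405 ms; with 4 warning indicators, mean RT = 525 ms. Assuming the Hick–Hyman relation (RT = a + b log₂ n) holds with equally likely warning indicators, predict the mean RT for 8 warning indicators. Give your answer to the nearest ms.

645 ms

RT is linear in log₂ n, so two points fix the line:
  b = (525 − 405) / (log₂ 4 − log₂ 2) = 120 / (2 − 1) = 120 ms/bit
  a = 405 − 120 × 1 = 285 ms
Then RT(8) = 285 + 120 × log₂ 8 = 285 + 120 × 3 ≈ 645.000 ms.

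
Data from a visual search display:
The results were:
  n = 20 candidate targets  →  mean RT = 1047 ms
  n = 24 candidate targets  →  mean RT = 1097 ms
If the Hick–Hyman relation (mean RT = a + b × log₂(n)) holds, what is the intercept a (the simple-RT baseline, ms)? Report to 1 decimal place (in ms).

225.4 ms

The slope on a log₂ axis is (1097 − 1047) / (4.5850 − 4.3219) = 190.089 ms/bit.
Intercept: a = 1047 − 190.089·log₂(20) = 225.448 ms.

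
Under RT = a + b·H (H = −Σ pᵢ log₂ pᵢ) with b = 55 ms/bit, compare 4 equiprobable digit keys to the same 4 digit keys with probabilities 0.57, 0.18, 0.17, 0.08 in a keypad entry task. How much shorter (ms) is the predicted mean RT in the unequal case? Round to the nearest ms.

20 ms

The RT saving is b·ΔH. Equiprobable H₀ = log₂(4) = 2.0000 bits; with the given probabilities H = 1.6337 bits.
b·(H₀ − H) = 55 × (2.0000 − 1.6337) = 20.15 ms.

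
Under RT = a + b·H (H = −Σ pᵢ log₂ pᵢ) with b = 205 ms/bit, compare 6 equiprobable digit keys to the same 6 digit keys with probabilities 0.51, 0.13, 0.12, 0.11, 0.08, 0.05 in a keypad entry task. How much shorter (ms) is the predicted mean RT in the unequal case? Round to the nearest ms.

Equiprobable entropy H₀ = log₂ 6 = 2.5850 bits.
Skewed entropy H = −Σ pᵢ log₂ pᵢ = 2.1030 bits.
ΔRT = b·(H₀ − H) = 205 × 0.4819 = 98.80 ms.

99 ms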